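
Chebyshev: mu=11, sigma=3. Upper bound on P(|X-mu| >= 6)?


k = 6/3 = 2
Chebyshev: P(|X-mu| >= k*sigma) <= 1/k^2 = 1/2^2 = 1/4

1/4


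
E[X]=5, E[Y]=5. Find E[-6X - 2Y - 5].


E[-6X - 2Y - 5] = -6*E[X] - 2*E[Y] - 5
= (-6)*(5) + (-2)*(5) + (-5)
= -30 - 10 - 5 = -45

-45


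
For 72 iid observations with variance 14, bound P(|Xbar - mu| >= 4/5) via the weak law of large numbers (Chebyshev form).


Var(Xbar) = Var(X)/n = 14/72
Chebyshev: P(|Xbar-mu| >= 4/5) <= Var(Xbar)/(4/5)^2 = (7/36)/(16/25) = 175/576

175/576


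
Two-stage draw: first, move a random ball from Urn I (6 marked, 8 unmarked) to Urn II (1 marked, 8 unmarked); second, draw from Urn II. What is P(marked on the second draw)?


P(transfer marked) = 6/14 = 3/7; P(transfer unmarked) = 4/7
If marked transferred: Urn II has 2 marked of 10, so P(marked|marked moved) = 1/5
If unmarked transferred: Urn II has 1 marked of 10, so P(marked|unmarked moved) = 1/10
By total probability: P(marked) = 3/7*1/5 + 4/7*1/10 = 1/7

1/7


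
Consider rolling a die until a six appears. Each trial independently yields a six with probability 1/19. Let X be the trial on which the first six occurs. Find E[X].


For geometric (trials until first success), E[X] = 1/p = 1/(1/19) = 19

19


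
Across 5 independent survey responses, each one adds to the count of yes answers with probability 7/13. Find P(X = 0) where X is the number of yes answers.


P(X=0) = C(5,0) * p^0 * (1-p)^5
= 1 * 1 * 7776/371293
= 7776/371293

7776/371293


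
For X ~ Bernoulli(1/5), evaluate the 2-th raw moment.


For Bernoulli: X in {0,1}
E[X^2] = 0^2*(1-1/5) + 1^2*1/5 = 1/5

1/5


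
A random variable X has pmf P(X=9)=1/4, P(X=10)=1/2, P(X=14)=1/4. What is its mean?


E[X] = sum(x * P(x))
= 9*1/4 + 10*1/2 + 14*1/4
= 43/4

43/4


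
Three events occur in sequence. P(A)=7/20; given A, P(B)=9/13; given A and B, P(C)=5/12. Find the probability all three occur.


P(A∩B∩C) = P(A) * P(B|A) * P(C|A∩B)
= 7/20 * 9/13 * 5/12
= 63/260 * 5/12 = 21/208

21/208


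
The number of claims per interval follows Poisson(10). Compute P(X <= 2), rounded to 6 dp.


P(X<=2) = e^(-10)*10^0/0! + e^(-10)*10^1/1! + e^(-10)*10^2/2!
≈ 0.0000453999 + 0.0004539993 + 0.0022699965
= 0.0027693957
≈ 0.002769

0.002769


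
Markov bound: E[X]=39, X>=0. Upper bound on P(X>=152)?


Markov: P(X >= a) <= E[X]/a
P(X >= 152) <= 39/152

39/152


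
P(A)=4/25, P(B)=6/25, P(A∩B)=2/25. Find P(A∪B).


P(A∪B) = P(A) + P(B) - P(A∩B)
= 4/25 + 6/25 - 2/25 = 8/25

8/25


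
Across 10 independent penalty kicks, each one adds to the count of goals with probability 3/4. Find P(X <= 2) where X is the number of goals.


P(X<=2) = P(X=0) + P(X=1) + P(X=2)
= 1/1048576 + 15/524288 + 405/1048576
= 109/262144

109/262144


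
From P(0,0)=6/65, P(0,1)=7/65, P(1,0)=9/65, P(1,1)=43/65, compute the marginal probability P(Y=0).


P(Y=0) = P(0,0)+P(1,0) = 6/65 + 9/65 = 15/65 = 3/13

3/13


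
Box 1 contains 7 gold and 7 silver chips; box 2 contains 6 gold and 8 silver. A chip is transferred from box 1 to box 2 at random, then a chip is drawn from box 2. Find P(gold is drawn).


P(transfer gold) = 7/14 = 1/2; P(transfer silver) = 1/2
If gold transferred: Urn II has 7 gold of 15, so P(gold|gold moved) = 7/15
If silver transferred: Urn II has 6 gold of 15, so P(gold|silver moved) = 2/5
By total probability: P(gold) = 1/2*7/15 + 1/2*2/5 = 13/30

13/30


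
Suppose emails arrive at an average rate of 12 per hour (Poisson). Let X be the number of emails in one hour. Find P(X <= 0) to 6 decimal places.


P(X<=0) = e^(-12)*12^0/0!
≈ 0.0000061442
≈ 0.000006

0.000006


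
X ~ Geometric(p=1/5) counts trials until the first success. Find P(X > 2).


P(X > 2) = P(first 2 trials all fail) = (1-p)^2 = (4/5)^2 = 16/25

16/25


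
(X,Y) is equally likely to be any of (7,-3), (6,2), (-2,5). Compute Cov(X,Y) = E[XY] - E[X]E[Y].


E[X]=11/3, E[Y]=4/3, E[XY]=-19/3
Cov(X,Y) = E[XY] - E[X]E[Y] = -19/3 - 11/3*4/3 = -101/9

-101/9


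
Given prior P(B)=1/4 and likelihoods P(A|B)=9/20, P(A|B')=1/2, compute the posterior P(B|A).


P(A) = P(A|B)P(B) + P(A|B')P(B') = 9/20*1/4 + 1/2*3/4 = 39/80
P(B|A) = P(A|B)P(B)/P(A) = (9/80)/(39/80) = 3/13

3/13


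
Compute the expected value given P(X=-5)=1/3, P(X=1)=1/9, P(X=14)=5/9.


E[X] = sum(x * P(x))
= -5*1/3 + 1*1/9 + 14*5/9
= 56/9

56/9


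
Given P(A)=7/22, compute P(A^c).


P(A') = 1 - P(A) = 1 - 7/22 = 15/22

15/22


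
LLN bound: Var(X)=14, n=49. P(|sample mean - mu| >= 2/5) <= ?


Var(Xbar) = Var(X)/n = 14/49
Chebyshev: P(|Xbar-mu| >= 2/5) <= Var(Xbar)/(2/5)^2 = (2/7)/(4/25) = 25/14
Bound exceeds 1, so trivial bound: 1

1


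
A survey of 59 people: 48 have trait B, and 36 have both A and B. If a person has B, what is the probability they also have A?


P(A|B) = P(A∩B)/P(B) = (36/59)/(48/59) = 36/48 = 3/4

3/4


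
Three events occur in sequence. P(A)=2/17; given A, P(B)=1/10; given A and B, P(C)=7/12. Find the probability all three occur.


P(A∩B∩C) = P(A) * P(B|A) * P(C|A∩B)
= 2/17 * 1/10 * 7/12
= 1/85 * 7/12 = 7/1020

7/1020


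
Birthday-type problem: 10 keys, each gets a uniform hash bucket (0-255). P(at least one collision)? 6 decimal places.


P(all different) = prod((256-i)/256 for i=0..9) = 0.836945
P(at least one match) = 1 - 0.836945 = 0.163055

0.163055


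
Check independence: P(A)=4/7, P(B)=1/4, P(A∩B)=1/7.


P(A)*P(B) = 4/7*1/4 = 1/7
P(A∩B) = 1/7, which equals P(A)P(B), so independent

Yes, A and B are independent


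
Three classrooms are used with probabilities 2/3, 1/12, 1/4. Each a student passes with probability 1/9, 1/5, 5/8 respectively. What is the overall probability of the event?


P(A) = P(A|B1)P(B1) + P(A|B2)P(B2) + P(A|B3)P(B3)
= 1/9*2/3 + 1/5*1/12 + 5/8*1/4
= 2/27 + 1/60 + 5/32 = 1067/4320

1067/4320


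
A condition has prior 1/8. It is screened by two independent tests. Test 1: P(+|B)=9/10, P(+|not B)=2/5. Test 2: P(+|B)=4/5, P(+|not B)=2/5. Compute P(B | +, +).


After test 1: P(+) = 9/10*1/8 + 2/5*7/8 = 37/80
P(B|+) = (9/80)/(37/80) = 9/37
After test 2 (use post1 as new prior): P(+) = 4/5*9/37 + 2/5*28/37 = 92/185
P(B|+,+) = (36/185)/(92/185) = 9/23

9/23


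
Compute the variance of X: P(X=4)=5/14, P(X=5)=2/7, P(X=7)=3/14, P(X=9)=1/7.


E[X] = 79/14, E[X^2] = 489/14
Var(X) = E[X^2] - (E[X])^2 = 489/14 - (79/14)^2 = 605/196

605/196


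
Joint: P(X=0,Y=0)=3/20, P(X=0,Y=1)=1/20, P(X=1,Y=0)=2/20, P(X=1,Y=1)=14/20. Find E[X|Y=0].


P(Y=0) = 5/20
E[X|Y=0] = (0*3 + 1*2)/5 = 2/5

2/5


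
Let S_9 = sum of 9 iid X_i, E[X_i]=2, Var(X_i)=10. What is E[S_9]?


E[S_n] = n*E[X_1] = 9*2 = 18

18


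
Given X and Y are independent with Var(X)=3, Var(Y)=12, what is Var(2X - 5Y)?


Independence => Cov(X,Y)=0
Var(2X - 5Y) = 2^2*Var(X) + (-5)^2*Var(Y)
= 4*3 + 25*12 = 312

312


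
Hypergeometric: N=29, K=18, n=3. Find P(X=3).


P(X=3) = C(18,3)*C(11,0) / C(29,3)
= 816*1 / 3654
= 816/3654 = 136/609

136/609


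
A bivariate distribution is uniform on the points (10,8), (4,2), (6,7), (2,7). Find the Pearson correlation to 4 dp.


Cov(X,Y) = 3.0000, Var(X) = 8.7500, Var(Y) = 5.5000
rho = Cov/(sqrt(VarX)*sqrt(VarY)) = 0.4324

0.4324


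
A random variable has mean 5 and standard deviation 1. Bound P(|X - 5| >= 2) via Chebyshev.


k = 2/1 = 2
Chebyshev: P(|X-mu| >= k*sigma) <= 1/k^2 = 1/2^2 = 1/4

1/4


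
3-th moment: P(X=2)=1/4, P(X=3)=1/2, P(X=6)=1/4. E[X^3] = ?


E[X^3] = sum(x^3 * P(x))
= 8*1/4 + 27*1/2 + 216*1/4
= 139/2

139/2


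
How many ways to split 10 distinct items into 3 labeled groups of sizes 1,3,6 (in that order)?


10! = 3628800
Denominator: 1!=1 * 3!=6 * 6!=720
Coefficient = 3628800 / 4320 = 840

840


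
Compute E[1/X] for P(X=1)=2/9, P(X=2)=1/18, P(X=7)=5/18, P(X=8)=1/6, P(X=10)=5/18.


E[1/X] = sum(g(x)*P(x))
= 1*2/9 + 1/2*1/18 + 1/7*5/18 + 1/8*1/6 + 1/10*5/18
= 341/1008

341/1008


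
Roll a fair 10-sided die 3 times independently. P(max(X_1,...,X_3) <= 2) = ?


P(max <= 2) = P(all X_i <= 2) = (P(X_1 <= 2))^3
= (2/10)^3 = (1/5)^3 = 1/125

1/125


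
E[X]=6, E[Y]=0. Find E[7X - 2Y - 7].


E[7X - 2Y - 7] = 7*E[X] - 2*E[Y] - 7
= (7)*(6) + (-2)*(0) + (-7)
= 42 + 0 - 7 = 35

35


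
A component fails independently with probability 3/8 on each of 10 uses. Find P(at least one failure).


P(at least one) = 1 - P(none)
P(none) = (1 - 3/8)^10 = (5/8)^10 = 9765625/1073741824
P(at least one) = 1 - 9765625/1073741824 = 1063976199/1073741824

1063976199/1073741824


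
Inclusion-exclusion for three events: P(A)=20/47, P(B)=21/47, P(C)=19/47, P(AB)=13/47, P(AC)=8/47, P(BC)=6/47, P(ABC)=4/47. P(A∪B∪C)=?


P(A∪B∪C) = P(A)+P(B)+P(C) - P(AB)-P(AC)-P(BC) + P(ABC)
= 20/47+21/47+19/47 - 13/47-8/47-6/47 + 4/47
= 37/47

37/47


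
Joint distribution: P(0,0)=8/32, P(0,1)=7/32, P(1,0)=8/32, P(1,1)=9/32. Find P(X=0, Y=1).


Read from table: P(X=0, Y=1) = 7/32

7/32


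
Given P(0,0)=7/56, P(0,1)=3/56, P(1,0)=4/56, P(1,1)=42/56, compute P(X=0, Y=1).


Read from table: P(X=0, Y=1) = 3/56

3/56


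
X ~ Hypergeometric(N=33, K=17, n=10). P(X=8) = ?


P(X=8) = C(17,8)*C(16,2) / C(33,10)
= 24310*120 / 92561040
= 2917200/92561040 = 85/2697

85/2697


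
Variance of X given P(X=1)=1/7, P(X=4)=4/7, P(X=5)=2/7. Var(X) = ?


E[X] = 27/7, E[X^2] = 115/7
Var(X) = E[X^2] - (E[X])^2 = 115/7 - (27/7)^2 = 76/49

76/49


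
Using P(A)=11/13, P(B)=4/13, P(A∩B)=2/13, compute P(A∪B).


P(A∪B) = P(A) + P(B) - P(A∩B)
= 11/13 + 4/13 - 2/13 = 1

1


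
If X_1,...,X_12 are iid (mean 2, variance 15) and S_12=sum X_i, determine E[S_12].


E[S_n] = n*E[X_1] = 12*2 = 24

24


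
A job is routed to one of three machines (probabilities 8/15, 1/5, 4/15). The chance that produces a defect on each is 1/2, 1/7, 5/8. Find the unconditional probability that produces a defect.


P(A) = P(A|B1)P(B1) + P(A|B2)P(B2) + P(A|B3)P(B3)
= 1/2*8/15 + 1/7*1/5 + 5/8*4/15
= 4/15 + 1/35 + 1/6 = 97/210

97/210


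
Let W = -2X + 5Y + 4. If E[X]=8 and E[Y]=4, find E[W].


E[-2X + 5Y + 4] = -2*E[X] + 5*E[Y] + 4
= (-2)*(8) + (5)*(4) + (4)
= -16 + 20 + 4 = 8

8


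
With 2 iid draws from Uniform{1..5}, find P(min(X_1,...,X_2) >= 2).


P(min >= 2) = P(all X_i >= 2) = (P(X_1 >= 2))^2
= (4/5)^2 = 16/25

16/25


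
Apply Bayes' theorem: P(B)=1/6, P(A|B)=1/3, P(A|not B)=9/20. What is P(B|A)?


P(A) = P(A|B)P(B) + P(A|B')P(B') = 1/3*1/6 + 9/20*5/6 = 31/72
P(B|A) = P(A|B)P(B)/P(A) = (1/18)/(31/72) = 4/31

4/31


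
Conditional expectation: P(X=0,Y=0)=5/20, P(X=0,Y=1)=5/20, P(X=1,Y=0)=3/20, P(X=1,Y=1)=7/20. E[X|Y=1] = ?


P(Y=1) = 12/20
E[X|Y=1] = (0*5 + 1*7)/12 = 7/12

7/12


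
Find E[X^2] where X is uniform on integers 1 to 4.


E[X^2] = (1/4) * sum(x^2 for x=1..4)
= 30/4 = 15/2

15/2


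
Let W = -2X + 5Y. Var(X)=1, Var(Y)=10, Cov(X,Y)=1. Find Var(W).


Var(-2X + 5Y) = (-2)^2*Var(X) + 5^2*Var(Y) + 2*(-2)*5*Cov(X,Y)
= 4*1 + 25*10 - 20*1
= 4 + 250 - 20 = 234

234


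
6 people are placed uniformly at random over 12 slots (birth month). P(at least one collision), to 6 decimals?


P(all different) = prod((12-i)/12 for i=0..5) = 0.222801
P(at least one match) = 1 - 0.222801 = 0.777199

0.777199


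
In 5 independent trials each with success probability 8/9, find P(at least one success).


P(at least one) = 1 - P(none)
P(none) = (1 - 8/9)^5 = (1/9)^5 = 1/59049
P(at least one) = 1 - 1/59049 = 59048/59049

59048/59049


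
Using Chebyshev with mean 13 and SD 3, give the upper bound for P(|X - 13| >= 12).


k = 12/3 = 4
Chebyshev: P(|X-mu| >= k*sigma) <= 1/k^2 = 1/4^2 = 1/16

1/16


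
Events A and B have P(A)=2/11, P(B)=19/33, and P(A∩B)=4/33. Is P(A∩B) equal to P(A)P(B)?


P(A)*P(B) = 2/11*19/33 = 38/363
P(A∩B) = 4/33 != 38/363, so not independent

No, A and B are not independent


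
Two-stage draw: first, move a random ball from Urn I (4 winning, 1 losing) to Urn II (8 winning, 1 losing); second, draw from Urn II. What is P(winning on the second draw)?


P(transfer winning) = 4/5; P(transfer losing) = 1/5
If winning transferred: Urn II has 9 winning of 10, so P(winning|winning moved) = 9/10
If losing transferred: Urn II has 8 winning of 10, so P(winning|losing moved) = 4/5
By total probability: P(winning) = 4/5*9/10 + 1/5*4/5 = 22/25

22/25


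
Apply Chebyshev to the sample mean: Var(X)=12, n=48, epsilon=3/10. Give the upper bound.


Var(Xbar) = Var(X)/n = 12/48
Chebyshev: P(|Xbar-mu| >= 3/10) <= Var(Xbar)/(3/10)^2 = (1/4)/(9/100) = 25/9
Bound exceeds 1, so trivial bound: 1

1


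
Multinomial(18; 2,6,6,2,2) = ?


18! = 6402373705728000
Denominator: 2!=2 * 6!=720 * 6!=720 * 2!=2 * 2!=2
Coefficient = 6402373705728000 / 4147200 = 1543782240

1543782240


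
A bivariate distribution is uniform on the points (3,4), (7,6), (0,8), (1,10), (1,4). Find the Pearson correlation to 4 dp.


Cov(X,Y) = -1.7600, Var(X) = 6.2400, Var(Y) = 5.4400
rho = Cov/(sqrt(VarX)*sqrt(VarY)) = -0.3021

-0.3021


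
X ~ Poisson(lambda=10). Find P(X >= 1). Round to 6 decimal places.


P(X>=1) = 1 - P(X<=0) = 1 - (e^(-10)*10^0/0!)
≈ 1 - 0.0000453999 = 0.9999546001
≈ 0.999955

0.999955


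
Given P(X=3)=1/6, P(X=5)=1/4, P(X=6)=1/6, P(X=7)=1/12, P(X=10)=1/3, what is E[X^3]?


E[X^3] = sum(g(x)*P(x))
= 27*1/6 + 125*1/4 + 216*1/6 + 343*1/12 + 1000*1/3
= 1301/3

1301/3


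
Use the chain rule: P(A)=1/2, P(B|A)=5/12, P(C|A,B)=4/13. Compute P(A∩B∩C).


P(A∩B∩C) = P(A) * P(B|A) * P(C|A∩B)
= 1/2 * 5/12 * 4/13
= 5/24 * 4/13 = 5/78

5/78


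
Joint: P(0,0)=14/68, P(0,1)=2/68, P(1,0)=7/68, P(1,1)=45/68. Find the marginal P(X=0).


P(X=0) = P(0,0)+P(0,1) = 14/68 + 2/68 = 16/68 = 4/17

4/17


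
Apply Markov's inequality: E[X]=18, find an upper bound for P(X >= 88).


Markov: P(X >= a) <= E[X]/a
P(X >= 88) <= 18/88 = 9/44

9/44


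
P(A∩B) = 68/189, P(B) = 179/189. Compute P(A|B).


P(A|B) = P(A∩B)/P(B) = (68/189)/(179/189) = 68/179

68/179


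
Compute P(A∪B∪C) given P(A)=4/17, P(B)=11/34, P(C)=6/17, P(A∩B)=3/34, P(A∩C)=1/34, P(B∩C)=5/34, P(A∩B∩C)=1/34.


P(A∪B∪C) = P(A)+P(B)+P(C) - P(AB)-P(AC)-P(BC) + P(ABC)
= 4/17+11/34+6/17 - 3/34-1/34-5/34 + 1/34
= 23/34

23/34


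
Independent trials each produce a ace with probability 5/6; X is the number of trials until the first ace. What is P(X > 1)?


P(X > 1) = P(first 1 trials all fail) = (1-p)^1 = (1/6)^1 = 1/6

1/6


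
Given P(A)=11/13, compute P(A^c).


P(A') = 1 - P(A) = 1 - 11/13 = 2/13

2/13


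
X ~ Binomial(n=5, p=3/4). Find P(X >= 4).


P(X>=4) = P(X=4) + P(X=5)
= 405/1024 + 243/1024
= 81/128

81/128


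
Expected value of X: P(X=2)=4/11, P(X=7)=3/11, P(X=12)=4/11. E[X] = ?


E[X] = sum(x * P(x))
= 2*4/11 + 7*3/11 + 12*4/11
= 7

7


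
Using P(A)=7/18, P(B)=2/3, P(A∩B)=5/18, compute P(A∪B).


P(A∪B) = P(A) + P(B) - P(A∩B)
= 7/18 + 2/3 - 5/18 = 7/9

7/9


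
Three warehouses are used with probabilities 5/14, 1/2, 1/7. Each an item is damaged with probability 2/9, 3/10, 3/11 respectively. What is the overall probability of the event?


P(A) = P(A|B1)P(B1) + P(A|B2)P(B2) + P(A|B3)P(B3)
= 2/9*5/14 + 3/10*1/2 + 3/11*1/7
= 5/63 + 3/20 + 3/77 = 3719/13860

3719/13860


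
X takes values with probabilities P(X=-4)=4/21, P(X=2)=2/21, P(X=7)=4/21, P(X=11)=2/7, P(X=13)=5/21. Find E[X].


E[X] = sum(x * P(x))
= -4*4/21 + 2*2/21 + 7*4/21 + 11*2/7 + 13*5/21
= 7

7


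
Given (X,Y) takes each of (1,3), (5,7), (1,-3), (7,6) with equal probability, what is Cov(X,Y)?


E[X]=7/2, E[Y]=13/4, E[XY]=77/4
Cov(X,Y) = E[XY] - E[X]E[Y] = 77/4 - 7/2*13/4 = 63/8

63/8


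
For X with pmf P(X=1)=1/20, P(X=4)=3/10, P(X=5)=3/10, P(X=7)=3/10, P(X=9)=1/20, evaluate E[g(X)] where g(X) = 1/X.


E[1/X] = sum(g(x)*P(x))
= 1*1/20 + 1/4*3/10 + 1/5*3/10 + 1/7*3/10 + 1/9*1/20
= 2941/12600

2941/12600


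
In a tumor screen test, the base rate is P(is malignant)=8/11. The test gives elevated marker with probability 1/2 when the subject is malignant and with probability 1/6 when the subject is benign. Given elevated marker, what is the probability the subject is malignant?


P(A) = P(A|B)P(B) + P(A|B')P(B') = 1/2*8/11 + 1/6*3/11 = 9/22
P(B|A) = P(A|B)P(B)/P(A) = (4/11)/(9/22) = 8/9

8/9


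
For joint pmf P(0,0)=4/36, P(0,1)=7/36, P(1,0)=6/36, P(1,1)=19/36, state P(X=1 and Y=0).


Read from table: P(X=1, Y=0) = 6/36 = 1/6

1/6


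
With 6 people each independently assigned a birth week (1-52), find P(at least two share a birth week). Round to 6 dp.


P(all different) = prod((52-i)/52 for i=0..5) = 0.741410
P(at least one match) = 1 - 0.741410 = 0.258590

0.258590


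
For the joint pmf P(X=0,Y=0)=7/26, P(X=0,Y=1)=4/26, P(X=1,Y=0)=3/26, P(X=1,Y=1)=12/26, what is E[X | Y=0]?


P(Y=0) = 10/26
E[X|Y=0] = (0*7 + 1*3)/10 = 3/10

3/10


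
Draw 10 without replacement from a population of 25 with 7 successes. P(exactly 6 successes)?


P(X=6) = C(7,6)*C(18,4) / C(25,10)
= 7*3060 / 3268760
= 21420/3268760 = 63/9614

63/9614


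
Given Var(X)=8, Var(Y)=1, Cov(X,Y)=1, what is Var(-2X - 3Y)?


Var(-2X - 3Y) = (-2)^2*Var(X) + (-3)^2*Var(Y) + 2*(-2)*(-3)*Cov(X,Y)
= 4*8 + 9*1 + 12*1
= 32 + 9 + 12 = 53

53


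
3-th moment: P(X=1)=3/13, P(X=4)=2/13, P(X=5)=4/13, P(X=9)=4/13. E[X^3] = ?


E[X^3] = sum(x^3 * P(x))
= 1*3/13 + 64*2/13 + 125*4/13 + 729*4/13
= 3547/13

3547/13


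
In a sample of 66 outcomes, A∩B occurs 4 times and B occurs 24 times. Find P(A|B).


P(A|B) = P(A∩B)/P(B) = (4/66)/(24/66) = 4/24 = 1/6

1/6


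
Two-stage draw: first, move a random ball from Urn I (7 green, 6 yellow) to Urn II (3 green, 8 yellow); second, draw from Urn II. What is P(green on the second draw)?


P(transfer green) = 7/13; P(transfer yellow) = 6/13
If green transferred: Urn II has 4 green of 12, so P(green|green moved) = 1/3
If yellow transferred: Urn II has 3 green of 12, so P(green|yellow moved) = 1/4
By total probability: P(green) = 7/13*1/3 + 6/13*1/4 = 23/78

23/78


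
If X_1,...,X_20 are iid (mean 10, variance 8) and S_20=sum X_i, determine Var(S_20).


By independence, Var(S_n) = n*Var(X_1) = 20*8 = 160

160


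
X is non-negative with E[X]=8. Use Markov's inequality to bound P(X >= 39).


Markov: P(X >= a) <= E[X]/a
P(X >= 39) <= 8/39

8/39


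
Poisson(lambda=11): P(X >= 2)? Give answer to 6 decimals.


P(X>=2) = 1 - P(X<=1) = 1 - (e^(-11)*11^0/0! + e^(-11)*11^1/1!)
≈ 1 - (0.0000167017 + 0.0001837187)
= 1 - 0.0002004204 = 0.9997995796
≈ 0.999800

0.999800


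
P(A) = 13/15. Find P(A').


P(A') = 1 - P(A) = 1 - 13/15 = 2/15

2/15


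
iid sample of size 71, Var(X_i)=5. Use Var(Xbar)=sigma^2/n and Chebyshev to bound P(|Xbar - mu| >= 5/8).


Var(Xbar) = Var(X)/n = 5/71
Chebyshev: P(|Xbar-mu| >= 5/8) <= Var(Xbar)/(5/8)^2 = (5/71)/(25/64) = 64/355

64/355


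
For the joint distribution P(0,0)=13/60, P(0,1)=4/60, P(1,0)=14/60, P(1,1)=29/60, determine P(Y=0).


P(Y=0) = P(0,0)+P(1,0) = 13/60 + 14/60 = 27/60 = 9/20

9/20


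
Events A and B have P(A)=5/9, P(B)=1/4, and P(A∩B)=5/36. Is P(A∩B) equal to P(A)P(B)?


P(A)*P(B) = 5/9*1/4 = 5/36
P(A∩B) = 5/36, which equals P(A)P(B), so independent

Yes, A and B are independent


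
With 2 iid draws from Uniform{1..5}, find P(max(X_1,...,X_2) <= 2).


P(max <= 2) = P(all X_i <= 2) = (P(X_1 <= 2))^2
= (2/5)^2 = 4/25

4/25


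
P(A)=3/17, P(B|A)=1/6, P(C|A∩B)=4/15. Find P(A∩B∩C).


P(A∩B∩C) = P(A) * P(B|A) * P(C|A∩B)
= 3/17 * 1/6 * 4/15
= 1/34 * 4/15 = 2/255

2/255


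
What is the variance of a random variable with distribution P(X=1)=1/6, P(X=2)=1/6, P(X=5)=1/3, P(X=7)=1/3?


E[X] = 9/2, E[X^2] = 51/2
Var(X) = E[X^2] - (E[X])^2 = 51/2 - (9/2)^2 = 21/4

21/4


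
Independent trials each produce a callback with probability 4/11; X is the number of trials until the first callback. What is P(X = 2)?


P(X=2) = (1-p)^1 * p = (7/11)^1 * 4/11
= 7/11 * 4/11 = 28/121

28/121


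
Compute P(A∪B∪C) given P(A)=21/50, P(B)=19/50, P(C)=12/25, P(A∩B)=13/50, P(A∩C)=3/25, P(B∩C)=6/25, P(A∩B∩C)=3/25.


P(A∪B∪C) = P(A)+P(B)+P(C) - P(AB)-P(AC)-P(BC) + P(ABC)
= 21/50+19/50+12/25 - 13/50-3/25-6/25 + 3/25
= 39/50

39/50


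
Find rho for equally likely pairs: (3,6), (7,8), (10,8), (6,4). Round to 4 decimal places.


Cov(X,Y) = 2.2500, Var(X) = 6.2500, Var(Y) = 2.7500
rho = Cov/(sqrt(VarX)*sqrt(VarY)) = 0.5427

0.5427


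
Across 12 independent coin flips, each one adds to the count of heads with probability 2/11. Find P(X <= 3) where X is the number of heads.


P(X<=3) = P(X=0) + P(X=1) + P(X=2) + P(X=3)
= 282429536481/3138428376721 + 753145430616/3138428376721 + 83682825624/285311670611 + 61987278240/285311670611
= 239813282691/285311670611

239813282691/285311670611


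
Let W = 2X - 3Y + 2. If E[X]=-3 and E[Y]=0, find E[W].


E[2X - 3Y + 2] = 2*E[X] - 3*E[Y] + 2
= (2)*(-3) + (-3)*(0) + (2)
= -6 + 0 + 2 = -4

-4


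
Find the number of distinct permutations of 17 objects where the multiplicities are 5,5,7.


17! = 355687428096000
Denominator: 5!=120 * 5!=120 * 7!=5040
Coefficient = 355687428096000 / 72576000 = 4900896

4900896


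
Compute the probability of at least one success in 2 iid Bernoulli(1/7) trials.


P(at least one) = 1 - P(none)
P(none) = (1 - 1/7)^2 = (6/7)^2 = 36/49
P(at least one) = 1 - 36/49 = 13/49

13/49


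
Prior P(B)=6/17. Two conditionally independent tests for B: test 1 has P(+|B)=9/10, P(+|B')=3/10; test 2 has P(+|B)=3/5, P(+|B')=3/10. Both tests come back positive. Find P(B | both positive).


After test 1: P(+) = 9/10*6/17 + 3/10*11/17 = 87/170
P(B|+) = (27/85)/(87/170) = 18/29
After test 2 (use post1 as new prior): P(+) = 3/5*18/29 + 3/10*11/29 = 141/290
P(B|+,+) = (54/145)/(141/290) = 36/47

36/47


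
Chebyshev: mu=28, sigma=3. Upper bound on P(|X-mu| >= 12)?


k = 12/3 = 4
Chebyshev: P(|X-mu| >= k*sigma) <= 1/k^2 = 1/4^2 = 1/16

1/16


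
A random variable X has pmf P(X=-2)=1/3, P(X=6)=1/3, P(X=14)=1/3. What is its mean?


E[X] = sum(x * P(x))
= -2*1/3 + 6*1/3 + 14*1/3
= 6

6


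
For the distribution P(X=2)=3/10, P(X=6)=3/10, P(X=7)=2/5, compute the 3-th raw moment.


E[X^3] = sum(x^3 * P(x))
= 8*3/10 + 216*3/10 + 343*2/5
= 1022/5

1022/5


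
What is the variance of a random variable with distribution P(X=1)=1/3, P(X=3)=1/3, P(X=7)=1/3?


E[X] = 11/3, E[X^2] = 59/3
Var(X) = E[X^2] - (E[X])^2 = 59/3 - (11/3)^2 = 56/9

56/9


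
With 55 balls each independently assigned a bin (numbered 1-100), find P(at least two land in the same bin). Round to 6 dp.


P(all different) = prod((100-i)/100 for i=0..54) = 0.000000
P(at least one match) = 1 - 0.000000 = 1.000000

1.000000


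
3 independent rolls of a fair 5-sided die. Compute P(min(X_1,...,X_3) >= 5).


P(min >= 5) = P(all X_i >= 5) = (P(X_1 >= 5))^3
= (1/5)^3 = 1/125

1/125


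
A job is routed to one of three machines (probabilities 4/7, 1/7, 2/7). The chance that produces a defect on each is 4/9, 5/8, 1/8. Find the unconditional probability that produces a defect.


P(A) = P(A|B1)P(B1) + P(A|B2)P(B2) + P(A|B3)P(B3)
= 4/9*4/7 + 5/8*1/7 + 1/8*2/7
= 16/63 + 5/56 + 1/28 = 191/504

191/504


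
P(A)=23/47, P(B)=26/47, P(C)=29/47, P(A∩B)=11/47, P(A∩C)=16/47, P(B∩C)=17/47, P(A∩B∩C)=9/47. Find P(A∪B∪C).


P(A∪B∪C) = P(A)+P(B)+P(C) - P(AB)-P(AC)-P(BC) + P(ABC)
= 23/47+26/47+29/47 - 11/47-16/47-17/47 + 9/47
= 43/47

43/47


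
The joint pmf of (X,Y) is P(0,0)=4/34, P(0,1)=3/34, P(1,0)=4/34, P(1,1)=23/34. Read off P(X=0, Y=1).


Read from table: P(X=0, Y=1) = 3/34

3/34


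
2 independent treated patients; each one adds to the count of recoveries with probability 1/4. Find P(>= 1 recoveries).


P(at least one) = 1 - P(none)
P(none) = (1 - 1/4)^2 = (3/4)^2 = 9/16
P(at least one) = 1 - 9/16 = 7/16

7/16


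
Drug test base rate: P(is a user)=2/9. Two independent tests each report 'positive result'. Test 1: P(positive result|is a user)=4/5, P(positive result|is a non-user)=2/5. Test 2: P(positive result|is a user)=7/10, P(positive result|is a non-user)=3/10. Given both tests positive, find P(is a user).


After test 1: P(+) = 4/5*2/9 + 2/5*7/9 = 22/45
P(B|+) = (8/45)/(22/45) = 4/11
After test 2 (use post1 as new prior): P(+) = 7/10*4/11 + 3/10*7/11 = 49/110
P(B|+,+) = (14/55)/(49/110) = 4/7

4/7


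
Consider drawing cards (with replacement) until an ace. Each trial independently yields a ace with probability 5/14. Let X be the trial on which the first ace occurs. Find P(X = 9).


P(X=9) = (1-p)^8 * p = (9/14)^8 * 5/14
= 43046721/1475789056 * 5/14 = 215233605/20661046784

215233605/20661046784


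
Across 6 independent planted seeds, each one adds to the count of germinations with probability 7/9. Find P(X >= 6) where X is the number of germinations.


P(X>=6) = P(X=6)
= 117649/531441
= 117649/531441

117649/531441


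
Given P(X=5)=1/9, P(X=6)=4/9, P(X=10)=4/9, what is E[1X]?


E[1X] = sum(g(x)*P(x))
= 5*1/9 + 6*4/9 + 10*4/9
= 23/3

23/3


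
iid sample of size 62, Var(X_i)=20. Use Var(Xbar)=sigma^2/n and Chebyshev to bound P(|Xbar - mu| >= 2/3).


Var(Xbar) = Var(X)/n = 20/62
Chebyshev: P(|Xbar-mu| >= 2/3) <= Var(Xbar)/(2/3)^2 = (10/31)/(4/9) = 45/62

45/62


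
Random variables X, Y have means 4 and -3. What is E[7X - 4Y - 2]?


E[7X - 4Y - 2] = 7*E[X] - 4*E[Y] - 2
= (7)*(4) + (-4)*(-3) + (-2)
= 28 + 12 - 2 = 38

38


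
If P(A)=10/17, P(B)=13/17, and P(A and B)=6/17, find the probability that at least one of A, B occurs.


P(A∪B) = P(A) + P(B) - P(A∩B)
= 10/17 + 13/17 - 6/17 = 1

1


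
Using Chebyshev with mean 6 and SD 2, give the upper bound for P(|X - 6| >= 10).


k = 10/2 = 5
Chebyshev: P(|X-mu| >= k*sigma) <= 1/k^2 = 1/5^2 = 1/25

1/25


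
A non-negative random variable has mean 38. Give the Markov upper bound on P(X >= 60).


Markov: P(X >= a) <= E[X]/a
P(X >= 60) <= 38/60 = 19/30

19/30


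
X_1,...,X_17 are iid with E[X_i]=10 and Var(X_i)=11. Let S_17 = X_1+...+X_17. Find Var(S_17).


By independence, Var(S_n) = n*Var(X_1) = 17*11 = 187

187


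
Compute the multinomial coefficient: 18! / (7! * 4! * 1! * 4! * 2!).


18! = 6402373705728000
Denominator: 7!=5040 * 4!=24 * 1!=1 * 4!=24 * 2!=2
Coefficient = 6402373705728000 / 5806080 = 1102701600

1102701600


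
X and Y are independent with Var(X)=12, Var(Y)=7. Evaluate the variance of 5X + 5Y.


Independence => Cov(X,Y)=0
Var(5X + 5Y) = 5^2*Var(X) + 5^2*Var(Y)
= 25*12 + 25*7 = 475

475


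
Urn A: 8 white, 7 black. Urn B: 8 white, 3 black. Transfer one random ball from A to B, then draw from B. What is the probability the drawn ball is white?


P(transfer white) = 8/15; P(transfer black) = 7/15
If white transferred: Urn II has 9 white of 12, so P(white|white moved) = 3/4
If black transferred: Urn II has 8 white of 12, so P(white|black moved) = 2/3
By total probability: P(white) = 8/15*3/4 + 7/15*2/3 = 32/45

32/45


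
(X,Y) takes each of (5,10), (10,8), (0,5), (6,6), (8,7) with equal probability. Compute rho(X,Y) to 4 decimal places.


Cov(X,Y) = 2.6400, Var(X) = 11.3600, Var(Y) = 2.9600
rho = Cov/(sqrt(VarX)*sqrt(VarY)) = 0.4553

0.4553


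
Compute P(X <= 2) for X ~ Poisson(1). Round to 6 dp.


P(X<=2) = e^(-1)*1^0/0! + e^(-1)*1^1/1! + e^(-1)*1^2/2!
≈ 0.3678794412 + 0.3678794412 + 0.1839397206
= 0.9196986030
≈ 0.919699

0.919699


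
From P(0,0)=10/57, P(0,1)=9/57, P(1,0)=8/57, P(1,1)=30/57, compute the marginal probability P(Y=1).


P(Y=1) = P(0,1)+P(1,1) = 9/57 + 30/57 = 39/57 = 13/19

13/19


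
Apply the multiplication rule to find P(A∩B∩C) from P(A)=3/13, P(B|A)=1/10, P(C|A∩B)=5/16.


P(A∩B∩C) = P(A) * P(B|A) * P(C|A∩B)
= 3/13 * 1/10 * 5/16
= 3/130 * 5/16 = 3/416

3/416


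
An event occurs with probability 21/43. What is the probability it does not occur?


P(A') = 1 - P(A) = 1 - 21/43 = 22/43

22/43


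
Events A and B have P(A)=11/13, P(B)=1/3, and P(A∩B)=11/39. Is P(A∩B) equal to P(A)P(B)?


P(A)*P(B) = 11/13*1/3 = 11/39
P(A∩B) = 11/39, which equals P(A)P(B), so independent

Yes, A and B are independent


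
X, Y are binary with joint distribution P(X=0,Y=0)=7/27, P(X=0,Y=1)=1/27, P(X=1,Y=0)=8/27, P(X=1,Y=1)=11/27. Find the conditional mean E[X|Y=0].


P(Y=0) = 15/27
E[X|Y=0] = (0*7 + 1*8)/15 = 8/15

8/15


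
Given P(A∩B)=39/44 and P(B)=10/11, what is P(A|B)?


P(A|B) = P(A∩B)/P(B) = (39/44)/(40/44) = 39/40

39/40


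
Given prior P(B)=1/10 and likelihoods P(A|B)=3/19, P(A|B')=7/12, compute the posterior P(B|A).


P(A) = P(A|B)P(B) + P(A|B')P(B') = 3/19*1/10 + 7/12*9/10 = 411/760
P(B|A) = P(A|B)P(B)/P(A) = (3/190)/(411/760) = 4/137

4/137


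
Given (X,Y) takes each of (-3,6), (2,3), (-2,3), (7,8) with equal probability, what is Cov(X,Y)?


E[X]=1, E[Y]=5, E[XY]=19/2
Cov(X,Y) = E[XY] - E[X]E[Y] = 19/2 - 1*5 = 9/2

9/2


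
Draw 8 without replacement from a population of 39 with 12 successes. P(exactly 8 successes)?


P(X=8) = C(12,8)*C(27,0) / C(39,8)
= 495*1 / 61523748
= 495/61523748 = 5/621452

5/621452


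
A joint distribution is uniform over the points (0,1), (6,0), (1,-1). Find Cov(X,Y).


E[X]=7/3, E[Y]=0, E[XY]=-1/3
Cov(X,Y) = E[XY] - E[X]E[Y] = -1/3 - 7/3*0 = -1/3

-1/3


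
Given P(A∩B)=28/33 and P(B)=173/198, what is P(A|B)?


P(A|B) = P(A∩B)/P(B) = (168/198)/(173/198) = 168/173

168/173


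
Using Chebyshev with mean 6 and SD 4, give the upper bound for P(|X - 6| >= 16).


k = 16/4 = 4
Chebyshev: P(|X-mu| >= k*sigma) <= 1/k^2 = 1/4^2 = 1/16

1/16


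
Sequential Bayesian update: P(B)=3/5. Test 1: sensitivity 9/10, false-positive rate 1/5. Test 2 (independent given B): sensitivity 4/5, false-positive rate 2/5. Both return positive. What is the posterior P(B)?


After test 1: P(+) = 9/10*3/5 + 1/5*2/5 = 31/50
P(B|+) = (27/50)/(31/50) = 27/31
After test 2 (use post1 as new prior): P(+) = 4/5*27/31 + 2/5*4/31 = 116/155
P(B|+,+) = (108/155)/(116/155) = 27/29

27/29


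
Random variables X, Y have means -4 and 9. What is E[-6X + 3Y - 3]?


E[-6X + 3Y - 3] = -6*E[X] + 3*E[Y] - 3
= (-6)*(-4) + (3)*(9) + (-3)
= 24 + 27 - 3 = 48

48


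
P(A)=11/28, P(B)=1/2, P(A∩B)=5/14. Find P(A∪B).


P(A∪B) = P(A) + P(B) - P(A∩B)
= 11/28 + 1/2 - 5/14 = 15/28

15/28


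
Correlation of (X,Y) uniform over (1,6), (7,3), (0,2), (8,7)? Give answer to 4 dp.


Cov(X,Y) = 2.7500, Var(X) = 12.5000, Var(Y) = 4.2500
rho = Cov/(sqrt(VarX)*sqrt(VarY)) = 0.3773

0.3773


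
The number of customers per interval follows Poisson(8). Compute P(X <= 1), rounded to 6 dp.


P(X<=1) = e^(-8)*8^0/0! + e^(-8)*8^1/1!
≈ 0.0003354626 + 0.0026837010
= 0.0030191636
≈ 0.003019

0.003019


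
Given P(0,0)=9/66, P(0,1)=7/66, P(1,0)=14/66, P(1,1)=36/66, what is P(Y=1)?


P(Y=1) = P(0,1)+P(1,1) = 7/66 + 36/66 = 43/66

43/66


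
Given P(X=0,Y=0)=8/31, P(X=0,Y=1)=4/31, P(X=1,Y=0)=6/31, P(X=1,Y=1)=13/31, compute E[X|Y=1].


P(Y=1) = 17/31
E[X|Y=1] = (0*4 + 1*13)/17 = 13/17

13/17


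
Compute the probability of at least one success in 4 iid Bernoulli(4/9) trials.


P(at least one) = 1 - P(none)
P(none) = (1 - 4/9)^4 = (5/9)^4 = 625/6561
P(at least one) = 1 - 625/6561 = 5936/6561

5936/6561


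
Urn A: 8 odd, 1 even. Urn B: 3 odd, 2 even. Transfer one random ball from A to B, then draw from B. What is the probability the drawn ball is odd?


P(transfer odd) = 8/9; P(transfer even) = 1/9
If odd transferred: Urn II has 4 odd of 6, so P(odd|odd moved) = 2/3
If even transferred: Urn II has 3 odd of 6, so P(odd|even moved) = 1/2
By total probability: P(odd) = 8/9*2/3 + 1/9*1/2 = 35/54

35/54


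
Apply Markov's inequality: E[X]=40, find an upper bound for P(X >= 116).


Markov: P(X >= a) <= E[X]/a
P(X >= 116) <= 40/116 = 10/29

10/29


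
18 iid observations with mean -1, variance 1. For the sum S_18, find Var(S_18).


By independence, Var(S_n) = n*Var(X_1) = 18*1 = 18

18


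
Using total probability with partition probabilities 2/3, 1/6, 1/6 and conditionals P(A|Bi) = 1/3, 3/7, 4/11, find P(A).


P(A) = P(A|B1)P(B1) + P(A|B2)P(B2) + P(A|B3)P(B3)
= 1/3*2/3 + 3/7*1/6 + 4/11*1/6
= 2/9 + 1/14 + 2/33 = 491/1386

491/1386


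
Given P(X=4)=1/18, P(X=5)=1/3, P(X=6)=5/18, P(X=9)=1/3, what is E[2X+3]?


E[2X+3] = sum(g(x)*P(x))
= 11*1/18 + 13*1/3 + 15*5/18 + 21*1/3
= 145/9

145/9


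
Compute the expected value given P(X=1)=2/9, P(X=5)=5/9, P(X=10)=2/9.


E[X] = sum(x * P(x))
= 1*2/9 + 5*5/9 + 10*2/9
= 47/9

47/9


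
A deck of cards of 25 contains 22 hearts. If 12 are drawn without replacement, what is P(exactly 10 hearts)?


P(X=10) = C(22,10)*C(3,2) / C(25,12)
= 646646*3 / 5200300
= 1939938/5200300 = 429/1150

429/1150


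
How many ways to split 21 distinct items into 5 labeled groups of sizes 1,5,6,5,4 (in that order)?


21! = 51090942171709440000
Denominator: 1!=1 * 5!=120 * 6!=720 * 5!=120 * 4!=24
Coefficient = 51090942171709440000 / 248832000 = 205323037920

205323037920


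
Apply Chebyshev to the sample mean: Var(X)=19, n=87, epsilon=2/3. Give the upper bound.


Var(Xbar) = Var(X)/n = 19/87
Chebyshev: P(|Xbar-mu| >= 2/3) <= Var(Xbar)/(2/3)^2 = (19/87)/(4/9) = 57/116

57/116


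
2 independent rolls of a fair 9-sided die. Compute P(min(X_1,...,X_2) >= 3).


P(min >= 3) = P(all X_i >= 3) = (P(X_1 >= 3))^2
= (7/9)^2 = 49/81

49/81


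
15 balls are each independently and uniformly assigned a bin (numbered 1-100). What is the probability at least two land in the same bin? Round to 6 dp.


P(all different) = prod((100-i)/100 for i=0..14) = 0.331284
P(at least one match) = 1 - 0.331284 = 0.668716

0.668716


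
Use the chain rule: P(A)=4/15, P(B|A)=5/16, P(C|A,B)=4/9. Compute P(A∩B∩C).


P(A∩B∩C) = P(A) * P(B|A) * P(C|A∩B)
= 4/15 * 5/16 * 4/9
= 1/12 * 4/9 = 1/27

1/27


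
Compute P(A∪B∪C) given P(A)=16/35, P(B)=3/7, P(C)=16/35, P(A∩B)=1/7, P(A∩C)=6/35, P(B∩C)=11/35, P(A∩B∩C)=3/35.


P(A∪B∪C) = P(A)+P(B)+P(C) - P(AB)-P(AC)-P(BC) + P(ABC)
= 16/35+3/7+16/35 - 1/7-6/35-11/35 + 3/35
= 4/5

4/5


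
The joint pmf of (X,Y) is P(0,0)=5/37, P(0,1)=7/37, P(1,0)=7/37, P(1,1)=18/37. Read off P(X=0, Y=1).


Read from table: P(X=0, Y=1) = 7/37

7/37


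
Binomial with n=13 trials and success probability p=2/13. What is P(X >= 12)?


P(X>=12) = P(X=12) + P(X=13)
= 45056/23298085122481 + 8192/302875106592253
= 593920/302875106592253

593920/302875106592253


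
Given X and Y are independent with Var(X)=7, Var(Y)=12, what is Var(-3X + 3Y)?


Independence => Cov(X,Y)=0
Var(-3X + 3Y) = (-3)^2*Var(X) + 3^2*Var(Y)
= 9*7 + 9*12 = 171

171


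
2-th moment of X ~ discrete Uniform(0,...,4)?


E[X^2] = (1/5) * sum(x^2 for x=0..4)
= 30/5 = 6

6


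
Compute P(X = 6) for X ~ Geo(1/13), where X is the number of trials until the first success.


P(X=6) = (1-p)^5 * p = (12/13)^5 * 1/13
= 248832/371293 * 1/13 = 248832/4826809

248832/4826809


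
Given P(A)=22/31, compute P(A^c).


P(A') = 1 - P(A) = 1 - 22/31 = 9/31

9/31


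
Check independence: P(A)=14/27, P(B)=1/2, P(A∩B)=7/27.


P(A)*P(B) = 14/27*1/2 = 7/27
P(A∩B) = 7/27, which equals P(A)P(B), so independent

Yes, A and B are independent


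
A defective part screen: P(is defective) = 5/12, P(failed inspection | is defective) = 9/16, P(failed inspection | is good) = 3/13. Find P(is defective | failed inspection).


P(A) = P(A|B)P(B) + P(A|B')P(B') = 9/16*5/12 + 3/13*7/12 = 307/832
P(B|A) = P(A|B)P(B)/P(A) = (15/64)/(307/832) = 195/307

195/307


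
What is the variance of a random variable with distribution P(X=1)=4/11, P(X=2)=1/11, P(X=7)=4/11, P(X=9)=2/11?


E[X] = 52/11, E[X^2] = 366/11
Var(X) = E[X^2] - (E[X])^2 = 366/11 - (52/11)^2 = 1322/121

1322/121


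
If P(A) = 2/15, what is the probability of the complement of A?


P(A') = 1 - P(A) = 1 - 2/15 = 13/15

13/15


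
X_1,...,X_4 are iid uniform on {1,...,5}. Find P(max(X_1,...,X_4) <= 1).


P(max <= 1) = P(all X_i <= 1) = (P(X_1 <= 1))^4
= (1/5)^4 = 1/625

1/625


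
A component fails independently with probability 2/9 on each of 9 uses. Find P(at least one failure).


P(at least one) = 1 - P(none)
P(none) = (1 - 2/9)^9 = (7/9)^9 = 40353607/387420489
P(at least one) = 1 - 40353607/387420489 = 347066882/387420489

347066882/387420489


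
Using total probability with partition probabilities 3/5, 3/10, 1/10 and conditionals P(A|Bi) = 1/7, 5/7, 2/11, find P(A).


P(A) = P(A|B1)P(B1) + P(A|B2)P(B2) + P(A|B3)P(B3)
= 1/7*3/5 + 5/7*3/10 + 2/11*1/10
= 3/35 + 3/14 + 1/55 = 7/22

7/22


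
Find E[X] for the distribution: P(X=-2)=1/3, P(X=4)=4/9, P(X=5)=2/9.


E[X] = sum(x * P(x))
= -2*1/3 + 4*4/9 + 5*2/9
= 20/9

20/9


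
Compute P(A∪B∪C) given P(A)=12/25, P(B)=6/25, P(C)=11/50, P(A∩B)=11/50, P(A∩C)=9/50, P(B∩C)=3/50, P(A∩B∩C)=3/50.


P(A∪B∪C) = P(A)+P(B)+P(C) - P(AB)-P(AC)-P(BC) + P(ABC)
= 12/25+6/25+11/50 - 11/50-9/50-3/50 + 3/50
= 27/50

27/50


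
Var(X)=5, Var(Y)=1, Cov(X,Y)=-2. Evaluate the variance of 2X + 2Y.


Var(2X + 2Y) = 2^2*Var(X) + 2^2*Var(Y) + 2*2*2*Cov(X,Y)
= 4*5 + 4*1 + 8*(-2)
= 20 + 4 - 16 = 8

8


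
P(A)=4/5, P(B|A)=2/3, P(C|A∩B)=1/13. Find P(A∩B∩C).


P(A∩B∩C) = P(A) * P(B|A) * P(C|A∩B)
= 4/5 * 2/3 * 1/13
= 8/15 * 1/13 = 8/195

8/195


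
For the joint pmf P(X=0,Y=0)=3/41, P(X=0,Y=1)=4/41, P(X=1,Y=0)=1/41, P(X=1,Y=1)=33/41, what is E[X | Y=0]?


P(Y=0) = 4/41
E[X|Y=0] = (0*3 + 1*1)/4 = 1/4

1/4


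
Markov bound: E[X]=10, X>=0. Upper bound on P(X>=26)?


Markov: P(X >= a) <= E[X]/a
P(X >= 26) <= 10/26 = 5/13

5/13


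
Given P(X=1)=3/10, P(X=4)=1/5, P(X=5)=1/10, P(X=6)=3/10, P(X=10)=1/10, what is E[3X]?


E[3X] = sum(g(x)*P(x))
= 3*3/10 + 12*1/5 + 15*1/10 + 18*3/10 + 30*1/10
= 66/5

66/5


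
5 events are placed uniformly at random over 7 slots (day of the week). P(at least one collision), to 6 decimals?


P(all different) = prod((7-i)/7 for i=0..4) = 0.149938
P(at least one match) = 1 - 0.149938 = 0.850062

0.850062


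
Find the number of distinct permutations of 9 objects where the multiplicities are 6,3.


9! = 362880
Denominator: 6!=720 * 3!=6
Coefficient = 362880 / 4320 = 84

84


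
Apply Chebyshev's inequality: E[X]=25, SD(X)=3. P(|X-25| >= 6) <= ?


k = 6/3 = 2
Chebyshev: P(|X-mu| >= k*sigma) <= 1/k^2 = 1/2^2 = 1/4

1/4


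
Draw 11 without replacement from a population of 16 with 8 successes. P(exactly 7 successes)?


P(X=7) = C(8,7)*C(8,4) / C(16,11)
= 8*70 / 4368
= 560/4368 = 5/39

5/39


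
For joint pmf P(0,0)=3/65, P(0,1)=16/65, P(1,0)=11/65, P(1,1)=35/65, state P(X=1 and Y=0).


Read from table: P(X=1, Y=0) = 11/65

11/65


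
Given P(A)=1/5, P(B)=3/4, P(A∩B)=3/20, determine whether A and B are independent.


P(A)*P(B) = 1/5*3/4 = 3/20
P(A∩B) = 3/20, which equals P(A)P(B), so independent

Yes, A and B are independent


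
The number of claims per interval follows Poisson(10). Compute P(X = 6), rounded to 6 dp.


P(X=6) = e^(-10) * 10^6 / 6!
≈ 0.00004539992976 * 1000000 / 720
≈ 0.063055

0.063055


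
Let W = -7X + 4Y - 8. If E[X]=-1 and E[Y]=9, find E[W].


E[-7X + 4Y - 8] = -7*E[X] + 4*E[Y] - 8
= (-7)*(-1) + (4)*(9) + (-8)
= 7 + 36 - 8 = 35

35


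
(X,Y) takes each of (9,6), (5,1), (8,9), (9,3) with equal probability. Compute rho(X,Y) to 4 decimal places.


Cov(X,Y) = 2.6875, Var(X) = 2.6875, Var(Y) = 9.1875
rho = Cov/(sqrt(VarX)*sqrt(VarY)) = 0.5408

0.5408


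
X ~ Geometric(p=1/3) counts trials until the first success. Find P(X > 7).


P(X > 7) = P(first 7 trials all fail) = (1-p)^7 = (2/3)^7 = 128/2187

128/2187
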